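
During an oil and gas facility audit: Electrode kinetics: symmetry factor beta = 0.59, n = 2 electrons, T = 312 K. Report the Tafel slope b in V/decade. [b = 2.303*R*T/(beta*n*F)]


Apply the Tafel slope relation: b = 2.303*R*T/(beta*n*F)
Numerator: 2.303 * 8.314 * 312 = 5973.91
Denominator: 0.59 * 2 * 96485 = 113852.3
b = 5973.91 / 113852.3 = 0.052 V/decade

0.052 V/decade


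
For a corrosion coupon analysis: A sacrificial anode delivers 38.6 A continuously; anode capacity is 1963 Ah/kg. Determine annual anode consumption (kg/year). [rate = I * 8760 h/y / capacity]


Annual consumption = current * hours per year / capacity
Rate = 38.6 * 8760 / 1963 = 172.3 kg/year

172.3 kg/year


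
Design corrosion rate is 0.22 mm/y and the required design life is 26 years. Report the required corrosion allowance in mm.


Corrosion allowance = CR × design life
CA = 0.22 * 26 = 5.72 mm

5.72 mm


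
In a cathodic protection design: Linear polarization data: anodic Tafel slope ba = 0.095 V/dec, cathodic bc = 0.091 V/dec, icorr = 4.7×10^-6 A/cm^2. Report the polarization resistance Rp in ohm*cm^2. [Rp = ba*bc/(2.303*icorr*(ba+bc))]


Apply the Stern-Geary equation: Rp = ba*bc / (2.303*icorr*(ba+bc))
ba*bc = 0.095*0.091 = 0.008645
ba+bc = 0.186; 2.303*icorr*(ba+bc) = 2.303*4.7×10^-6*0.186 = 2.0132826×10^-6
Rp = 0.008645 / 2.0132826×10^-6 = 4293.98 ohm*cm^2

4293.98 ohm*cm^2


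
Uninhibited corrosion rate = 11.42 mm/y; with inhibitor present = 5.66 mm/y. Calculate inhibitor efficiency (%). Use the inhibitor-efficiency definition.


Apply the inhibitor-efficiency definition: IE = (CR_blank − CR_inh)/CR_blank × 100
IE = (11.42 − 5.66) / 11.42 × 100
IE = 5.76 / 11.42 × 100 = 50.4 %

50.4 %


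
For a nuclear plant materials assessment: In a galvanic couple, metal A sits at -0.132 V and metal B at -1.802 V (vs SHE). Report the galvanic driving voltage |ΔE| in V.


Driving voltage is the absolute potential difference.
|ΔE| = |-0.132 − (-1.802)| = 1.67 V

1.67 V


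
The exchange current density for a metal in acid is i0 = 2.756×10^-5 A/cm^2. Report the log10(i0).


i0 = 2.756×10^-5 A/cm^2
log10(i0) = -4.56

-4.56


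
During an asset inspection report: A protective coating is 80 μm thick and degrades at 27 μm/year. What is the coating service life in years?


Service life = thickness / degradation rate
Life = 80 / 27 = 3.0 years

3.0 years


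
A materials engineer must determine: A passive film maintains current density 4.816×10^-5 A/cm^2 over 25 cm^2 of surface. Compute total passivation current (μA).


I = i_pass * A, then convert A → μA (×10^6)
I = 4.816×10^-5 * 25 * 10^6 = 1204.0 μA

1204.0 μA


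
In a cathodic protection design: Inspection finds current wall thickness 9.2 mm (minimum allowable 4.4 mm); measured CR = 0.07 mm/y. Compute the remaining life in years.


Apply the remaining-life relation: RL = (t_current − t_min) / CR
RL = (9.2 − 4.4) / 0.07 = 4.8 / 0.07 = 68.6 years

68.6 years


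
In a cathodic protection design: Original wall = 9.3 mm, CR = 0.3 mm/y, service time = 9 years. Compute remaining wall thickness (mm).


Remaining wall = original − CR × time
t = 9.3 − 0.3*9 = 9.3 − 2.7 = 6.6 mm

6.6 mm


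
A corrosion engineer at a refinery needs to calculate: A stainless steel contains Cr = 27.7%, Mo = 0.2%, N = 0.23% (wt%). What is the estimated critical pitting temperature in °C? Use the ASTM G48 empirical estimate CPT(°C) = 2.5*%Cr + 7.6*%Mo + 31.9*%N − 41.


Apply the ASTM G48 empirical CPT estimate: CPT(°C) = 2.5*%Cr + 7.6*%Mo + 31.9*%N − 41
2.5*27.7 = 69.25; 7.6*0.2 = 1.52; 31.9*0.23 = 7.337
CPT = 69.25 + 1.52 + 7.337 − 41 = 37.107 °C
Rounded to 0.1 °C: CPT ≈ 37.1 °C

37.1 °C


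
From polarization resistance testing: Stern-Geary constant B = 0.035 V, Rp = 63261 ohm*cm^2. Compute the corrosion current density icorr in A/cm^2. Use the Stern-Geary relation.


Apply the Stern-Geary relation: icorr = B / Rp
icorr = 0.035 / 63261 = 5.533×10^-7 A/cm^2

5.533×10^-7 A/cm^2


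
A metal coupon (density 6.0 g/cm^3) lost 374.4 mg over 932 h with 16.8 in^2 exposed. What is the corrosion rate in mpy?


Apply the mpy weight-loss relation: CR = 534 * W / (D * A * T)
Numerator: 534 * 374.4 = 199929.6
Denominator: 6.0 * 16.8 * 932 = 93945.6
CR = 199929.6 / 93945.6 = 2.1281 mpy

2.1281 mpy


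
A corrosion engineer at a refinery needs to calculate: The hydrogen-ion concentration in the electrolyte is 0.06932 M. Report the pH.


pH = −log10[H+]
pH = −log10(0.06932) = 1.16

1.16


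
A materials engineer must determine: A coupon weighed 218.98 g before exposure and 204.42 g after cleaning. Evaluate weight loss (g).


Weight loss = initial − final
WL = 218.98 − 204.42 = 14.56 g

14.56 g


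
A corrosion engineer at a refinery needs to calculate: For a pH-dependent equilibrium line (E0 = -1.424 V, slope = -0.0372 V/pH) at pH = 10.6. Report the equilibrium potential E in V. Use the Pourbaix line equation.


Apply the Pourbaix line equation: E = E0 + slope*pH
E = -1.424 + (-0.0372)*10.6 = -1.424 + (-0.39432) = -1.81832 V
Rounded to 4 decimal places: E = -1.8183 V

-1.8183 V


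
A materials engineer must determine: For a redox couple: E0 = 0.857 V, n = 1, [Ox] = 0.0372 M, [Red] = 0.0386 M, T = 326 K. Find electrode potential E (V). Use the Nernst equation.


Apply the Nernst equation: E = E0 + (RT/nF)*ln([Ox]/[Red])
Step 1: RT/nF = 8.314*326/(1*96485) = 0.02809104 V
Step 2: [Ox]/[Red] = 0.0372/0.0386 = 0.963731
Step 3: ln(0.963731) = -0.036943
Step 4: correction = 0.02809104 * -0.036943 = -0.001 V
E = 0.857 + -0.001 = 0.856 V

0.856 V


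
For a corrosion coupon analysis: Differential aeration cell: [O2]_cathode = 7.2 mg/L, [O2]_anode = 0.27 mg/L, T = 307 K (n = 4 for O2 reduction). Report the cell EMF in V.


Apply the Nernst concentration-cell relation: E = (RT/nF)*ln(C_cathode/C_anode)
RT/nF = 8.314*307/(4*96485) = 0.00661346 V
ln(7.2/0.27) = 3.28341
E = 0.00661346 * 3.28341 = 0.02171 V

0.02171 V


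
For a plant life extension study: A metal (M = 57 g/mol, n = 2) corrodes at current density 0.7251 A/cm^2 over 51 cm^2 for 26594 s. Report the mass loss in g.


Apply Faraday's law: m = i*A*t*M / (n*F)
Total charge passed Q = i*A*t = 0.7251*51*26594 = 983448.7794 C
m = Q*M/(n*F) = 983448.7794*57/(2*96485) = 290.4938 g

290.4938 g


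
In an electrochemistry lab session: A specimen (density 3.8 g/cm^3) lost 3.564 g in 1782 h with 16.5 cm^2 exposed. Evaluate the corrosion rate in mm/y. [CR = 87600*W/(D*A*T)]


Apply the mm/y weight-loss relation: CR = 87600 * W / (D * A * T)
Numerator: 87600 * 3.564 = 312206.4
Denominator: 3.8 * 16.5 * 1782 = 111731.4
CR = 312206.4 / 111731.4 = 2.79426 mm/y

2.79426 mm/y


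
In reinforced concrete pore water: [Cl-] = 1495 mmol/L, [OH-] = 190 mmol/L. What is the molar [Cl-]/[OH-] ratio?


Threshold parameter = [Cl-] / [OH-] (molar basis; both in mmol/L, so units cancel)
Ratio = 1495 / 190 = 7.87

7.87


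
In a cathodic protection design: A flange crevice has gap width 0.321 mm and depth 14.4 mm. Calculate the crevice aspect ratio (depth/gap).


Aspect ratio = depth / gap
Ratio = 14.4 / 0.321 = 44.9

44.9


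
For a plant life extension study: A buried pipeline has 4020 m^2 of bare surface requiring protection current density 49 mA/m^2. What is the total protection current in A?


I = area * current density, then convert mA → A (÷1000)
I = 4020 * 49 / 1000 = 196.98 A

196.98 A


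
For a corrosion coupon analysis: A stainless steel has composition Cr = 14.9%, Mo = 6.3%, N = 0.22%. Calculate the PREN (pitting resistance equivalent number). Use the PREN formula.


Apply the PREN formula: PREN = Cr + 3.3*Mo + 16*N
PREN = 14.9 + 3.3*6.3 + 16*0.22
PREN = 14.9 + 20.79 + 3.52 = 39.21

39.21


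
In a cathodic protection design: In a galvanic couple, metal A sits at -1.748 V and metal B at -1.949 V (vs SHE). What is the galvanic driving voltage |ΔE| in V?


Driving voltage is the absolute potential difference.
|ΔE| = |-1.748 − (-1.949)| = 0.201 V

0.201 V


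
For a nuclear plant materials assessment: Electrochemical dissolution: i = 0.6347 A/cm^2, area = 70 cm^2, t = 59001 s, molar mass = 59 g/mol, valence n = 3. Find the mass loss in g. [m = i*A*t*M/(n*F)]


Apply Faraday's law: m = i*A*t*M / (n*F)
Total charge passed Q = i*A*t = 0.6347*70*59001 = 2621355.429 C
m = Q*M/(n*F) = 2621355.429*59/(3*96485) = 534.3144 g

534.3144 g


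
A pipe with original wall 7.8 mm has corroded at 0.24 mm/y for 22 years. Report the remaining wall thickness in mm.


Remaining wall = original − CR × time
t = 7.8 − 0.24*22 = 7.8 − 5.28 = 2.52 mm

2.52 mm


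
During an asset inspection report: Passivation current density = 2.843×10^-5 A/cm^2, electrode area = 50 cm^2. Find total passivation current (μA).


I = i_pass * A, then convert A → μA (×10^6)
I = 2.843×10^-5 * 50 * 10^6 = 1421.5 μA

1421.5 μA


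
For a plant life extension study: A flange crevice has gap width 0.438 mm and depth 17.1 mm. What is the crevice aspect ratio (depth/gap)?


Aspect ratio = depth / gap
Ratio = 17.1 / 0.438 = 39.0

39.0


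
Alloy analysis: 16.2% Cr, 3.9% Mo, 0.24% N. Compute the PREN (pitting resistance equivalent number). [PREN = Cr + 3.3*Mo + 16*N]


Apply the PREN formula: PREN = Cr + 3.3*Mo + 16*N
PREN = 16.2 + 3.3*3.9 + 16*0.24
PREN = 16.2 + 12.87 + 3.84 = 32.91

32.91


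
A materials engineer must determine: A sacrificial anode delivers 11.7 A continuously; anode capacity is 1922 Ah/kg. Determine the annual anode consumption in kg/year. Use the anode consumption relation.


Annual consumption = current * hours per year / capacity
Rate = 11.7 * 8760 / 1922 = 53.3 kg/year

53.3 kg/year


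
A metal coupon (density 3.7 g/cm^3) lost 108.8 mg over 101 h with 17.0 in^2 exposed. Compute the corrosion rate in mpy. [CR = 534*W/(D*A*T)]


Apply the mpy weight-loss relation: CR = 534 * W / (D * A * T)
Numerator: 534 * 108.8 = 58099.2
Denominator: 3.7 * 17.0 * 101 = 6352.9
CR = 58099.2 / 6352.9 = 9.145 mpy

9.145 mpy


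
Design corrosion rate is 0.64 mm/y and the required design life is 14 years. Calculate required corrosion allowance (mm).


Corrosion allowance = CR × design life
CA = 0.64 * 14 = 8.96 mm

8.96 mm


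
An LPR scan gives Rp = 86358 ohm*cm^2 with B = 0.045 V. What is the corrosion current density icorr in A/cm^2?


Apply the Stern-Geary relation: icorr = B / Rp
icorr = 0.045 / 86358 = 5.211×10^-7 A/cm^2

5.211×10^-7 A/cm^2


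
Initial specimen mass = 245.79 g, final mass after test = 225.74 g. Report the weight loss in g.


Weight loss = initial − final
WL = 245.79 − 225.74 = 20.05 g

20.05 g


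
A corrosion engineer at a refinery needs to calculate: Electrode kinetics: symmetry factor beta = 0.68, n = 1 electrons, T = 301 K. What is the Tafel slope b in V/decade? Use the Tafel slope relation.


Apply the Tafel slope relation: b = 2.303*R*T/(beta*n*F)
Numerator: 2.303 * 8.314 * 301 = 5763.29
Denominator: 0.68 * 1 * 96485 = 65609.8
b = 5763.29 / 65609.8 = 0.088 V/decade

0.088 V/decade


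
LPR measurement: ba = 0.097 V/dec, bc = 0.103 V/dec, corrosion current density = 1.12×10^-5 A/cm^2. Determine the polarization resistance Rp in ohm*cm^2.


Apply the Stern-Geary equation: Rp = ba*bc / (2.303*icorr*(ba+bc))
ba*bc = 0.097*0.103 = 0.009991
ba+bc = 0.2; 2.303*icorr*(ba+bc) = 2.303*1.12×10^-5*0.2 = 5.15872×10^-6
Rp = 0.009991 / 5.15872×10^-6 = 1936.7 ohm*cm^2

1936.7 ohm*cm^2


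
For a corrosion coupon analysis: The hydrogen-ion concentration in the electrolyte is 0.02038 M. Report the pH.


pH = −log10[H+]
pH = −log10(0.02038) = 1.69

1.69


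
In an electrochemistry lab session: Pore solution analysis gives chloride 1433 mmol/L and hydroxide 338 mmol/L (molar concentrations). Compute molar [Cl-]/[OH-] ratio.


Threshold parameter = [Cl-] / [OH-] (molar basis; both in mmol/L, so units cancel)
Ratio = 1433 / 338 = 4.24

4.24


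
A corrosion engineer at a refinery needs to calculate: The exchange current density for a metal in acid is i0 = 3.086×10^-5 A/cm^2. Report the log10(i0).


i0 = 3.086×10^-5 A/cm^2
log10(i0) = -4.511

-4.511


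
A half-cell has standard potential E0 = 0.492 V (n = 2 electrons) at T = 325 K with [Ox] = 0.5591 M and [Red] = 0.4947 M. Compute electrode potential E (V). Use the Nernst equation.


Apply the Nernst equation: E = E0 + (RT/nF)*ln([Ox]/[Red])
Step 1: RT/nF = 8.314*325/(2*96485) = 0.01400244 V
Step 2: [Ox]/[Red] = 0.5591/0.4947 = 1.13018
Step 3: ln(1.13018) = 0.122377
Step 4: correction = 0.01400244 * 0.122377 = 0.0017 V
E = 0.492 + 0.0017 = 0.4937 V

0.4937 V


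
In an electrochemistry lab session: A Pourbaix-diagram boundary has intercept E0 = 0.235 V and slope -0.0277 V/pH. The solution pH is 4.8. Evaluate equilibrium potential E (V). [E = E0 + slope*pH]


Apply the Pourbaix line equation: E = E0 + slope*pH
E = 0.235 + (-0.0277)*4.8 = 0.235 + (-0.13296) = 0.10204 V
Rounded to 4 decimal places: E = 0.1020 V

0.1020 V


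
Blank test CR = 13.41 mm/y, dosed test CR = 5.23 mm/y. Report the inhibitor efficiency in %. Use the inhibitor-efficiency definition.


Apply the inhibitor-efficiency definition: IE = (CR_blank − CR_inh)/CR_blank × 100
IE = (13.41 − 5.23) / 13.41 × 100
IE = 8.18 / 13.41 × 100 = 61.0 %

61.0 %


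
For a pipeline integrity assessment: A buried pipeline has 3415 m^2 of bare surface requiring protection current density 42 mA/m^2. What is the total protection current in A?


I = area * current density, then convert mA → A (÷1000)
I = 3415 * 42 / 1000 = 143.43 A

143.43 A


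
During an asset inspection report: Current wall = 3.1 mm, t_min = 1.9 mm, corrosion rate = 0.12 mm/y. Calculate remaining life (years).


Apply the remaining-life relation: RL = (t_current − t_min) / CR
RL = (3.1 − 1.9) / 0.12 = 1.2 / 0.12 = 10.0 years

10.0 years


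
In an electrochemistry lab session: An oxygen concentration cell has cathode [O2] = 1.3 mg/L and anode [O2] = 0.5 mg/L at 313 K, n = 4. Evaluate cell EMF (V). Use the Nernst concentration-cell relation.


Apply the Nernst concentration-cell relation: E = (RT/nF)*ln(C_cathode/C_anode)
RT/nF = 8.314*313/(4*96485) = 0.00674271 V
ln(1.3/0.5) = 0.95551
E = 0.00674271 * 0.95551 = 0.00644 V

0.00644 V


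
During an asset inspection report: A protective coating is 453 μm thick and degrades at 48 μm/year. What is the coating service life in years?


Service life = thickness / degradation rate
Life = 453 / 48 = 9.4 years

9.4 years


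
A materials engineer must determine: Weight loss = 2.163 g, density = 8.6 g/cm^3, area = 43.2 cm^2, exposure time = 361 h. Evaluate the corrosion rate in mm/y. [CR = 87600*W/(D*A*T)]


Apply the mm/y weight-loss relation: CR = 87600 * W / (D * A * T)
Numerator: 87600 * 2.163 = 189478.8
Denominator: 8.6 * 43.2 * 361 = 134118.72
CR = 189478.8 / 134118.72 = 1.412769 mm/y

1.412769 mm/y


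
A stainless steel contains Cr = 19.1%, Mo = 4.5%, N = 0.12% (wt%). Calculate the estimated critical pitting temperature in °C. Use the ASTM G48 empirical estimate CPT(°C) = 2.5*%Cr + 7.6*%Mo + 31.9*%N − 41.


Apply the ASTM G48 empirical CPT estimate: CPT(°C) = 2.5*%Cr + 7.6*%Mo + 31.9*%N − 41
2.5*19.1 = 47.75; 7.6*4.5 = 34.2; 31.9*0.12 = 3.828
CPT = 47.75 + 34.2 + 3.828 − 41 = 44.778 °C
Rounded to 0.1 °C: CPT ≈ 44.8 °C

44.8 °C


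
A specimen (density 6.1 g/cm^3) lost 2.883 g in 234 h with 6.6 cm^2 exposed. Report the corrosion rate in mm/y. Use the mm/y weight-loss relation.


Apply the mm/y weight-loss relation: CR = 87600 * W / (D * A * T)
Numerator: 87600 * 2.883 = 252550.8
Denominator: 6.1 * 6.6 * 234 = 9420.84
CR = 252550.8 / 9420.84 = 26.8077 mm/y

26.8077 mm/y


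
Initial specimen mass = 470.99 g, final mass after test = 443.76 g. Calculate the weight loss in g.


Weight loss = initial − final
WL = 470.99 − 443.76 = 27.23 g

27.23 g


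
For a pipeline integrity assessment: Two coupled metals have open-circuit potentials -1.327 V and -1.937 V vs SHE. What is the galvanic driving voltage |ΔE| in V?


Driving voltage is the absolute potential difference.
|ΔE| = |-1.327 − (-1.937)| = 0.61 V

0.61 V


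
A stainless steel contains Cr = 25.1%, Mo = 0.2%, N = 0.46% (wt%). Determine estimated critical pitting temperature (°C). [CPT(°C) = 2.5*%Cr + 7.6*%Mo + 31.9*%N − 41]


Apply the ASTM G48 empirical CPT estimate: CPT(°C) = 2.5*%Cr + 7.6*%Mo + 31.9*%N − 41
2.5*25.1 = 62.75; 7.6*0.2 = 1.52; 31.9*0.46 = 14.674
CPT = 62.75 + 1.52 + 14.674 − 41 = 37.944 °C
Rounded to 0.1 °C: CPT ≈ 37.9 °C

37.9 °C


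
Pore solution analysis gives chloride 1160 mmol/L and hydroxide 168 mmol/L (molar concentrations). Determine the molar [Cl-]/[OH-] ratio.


Threshold parameter = [Cl-] / [OH-] (molar basis; both in mmol/L, so units cancel)
Ratio = 1160 / 168 = 6.9

6.9


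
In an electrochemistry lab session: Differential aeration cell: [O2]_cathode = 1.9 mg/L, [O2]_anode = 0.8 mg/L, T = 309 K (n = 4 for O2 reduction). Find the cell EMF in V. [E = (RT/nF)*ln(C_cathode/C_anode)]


Apply the Nernst concentration-cell relation: E = (RT/nF)*ln(C_cathode/C_anode)
RT/nF = 8.314*309/(4*96485) = 0.00665654 V
ln(1.9/0.8) = 0.865
E = 0.00665654 * 0.865 = 0.00576 V

0.00576 V


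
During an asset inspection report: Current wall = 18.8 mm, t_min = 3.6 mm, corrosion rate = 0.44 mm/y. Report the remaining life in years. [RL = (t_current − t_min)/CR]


Apply the remaining-life relation: RL = (t_current − t_min) / CR
RL = (18.8 − 3.6) / 0.44 = 15.2 / 0.44 = 34.5 years

34.5 years


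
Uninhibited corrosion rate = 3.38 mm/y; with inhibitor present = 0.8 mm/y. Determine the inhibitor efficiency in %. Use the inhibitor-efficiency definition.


Apply the inhibitor-efficiency definition: IE = (CR_blank − CR_inh)/CR_blank × 100
IE = (3.38 − 0.8) / 3.38 × 100
IE = 2.58 / 3.38 × 100 = 76.3 %

76.3 %


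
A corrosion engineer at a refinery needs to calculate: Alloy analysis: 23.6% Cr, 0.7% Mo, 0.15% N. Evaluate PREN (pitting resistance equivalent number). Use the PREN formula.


Apply the PREN formula: PREN = Cr + 3.3*Mo + 16*N
PREN = 23.6 + 3.3*0.7 + 16*0.15
PREN = 23.6 + 2.31 + 2.4 = 28.31

28.31


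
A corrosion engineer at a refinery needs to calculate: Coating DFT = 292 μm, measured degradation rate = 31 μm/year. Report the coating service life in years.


Service life = thickness / degradation rate
Life = 292 / 31 = 9.4 years

9.4 years


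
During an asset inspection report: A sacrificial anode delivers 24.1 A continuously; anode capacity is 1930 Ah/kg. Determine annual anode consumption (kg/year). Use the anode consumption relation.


Annual consumption = current * hours per year / capacity
Rate = 24.1 * 8760 / 1930 = 109.4 kg/year

109.4 kg/year


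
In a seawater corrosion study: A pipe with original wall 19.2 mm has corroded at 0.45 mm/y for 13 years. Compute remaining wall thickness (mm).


Remaining wall = original − CR × time
t = 19.2 − 0.45*13 = 19.2 − 5.85 = 13.35 mm

13.35 mm


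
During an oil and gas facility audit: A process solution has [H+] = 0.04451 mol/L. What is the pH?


pH = −log10[H+]
pH = −log10(0.04451) = 1.35

1.35


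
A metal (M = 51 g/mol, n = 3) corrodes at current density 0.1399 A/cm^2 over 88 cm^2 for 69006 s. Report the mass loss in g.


Apply Faraday's law: m = i*A*t*M / (n*F)
Total charge passed Q = i*A*t = 0.1399*88*69006 = 849546.6672 C
m = Q*M/(n*F) = 849546.6672*51/(3*96485) = 149.68434 g

149.68434 g


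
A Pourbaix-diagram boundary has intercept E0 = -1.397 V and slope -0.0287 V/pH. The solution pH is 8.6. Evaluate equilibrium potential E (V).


Apply the Pourbaix line equation: E = E0 + slope*pH
E = -1.397 + (-0.0287)*8.6 = -1.397 + (-0.24682) = -1.64382 V
Rounded to 3 decimal places: E = -1.644 V

-1.644 V


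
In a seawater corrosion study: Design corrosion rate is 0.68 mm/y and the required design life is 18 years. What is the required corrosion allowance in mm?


Corrosion allowance = CR × design life
CA = 0.68 * 18 = 12.24 mm

12.24 mm


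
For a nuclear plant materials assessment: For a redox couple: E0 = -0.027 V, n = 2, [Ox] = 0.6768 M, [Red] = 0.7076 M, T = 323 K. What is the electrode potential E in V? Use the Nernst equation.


Apply the Nernst equation: E = E0 + (RT/nF)*ln([Ox]/[Red])
Step 1: RT/nF = 8.314*323/(2*96485) = 0.01391627 V
Step 2: [Ox]/[Red] = 0.6768/0.7076 = 0.956473
Step 3: ln(0.956473) = -0.044503
Step 4: correction = 0.01391627 * -0.044503 = -0.0006 V
E = -0.027 + -0.0006 = -0.0276 V

-0.0276 V


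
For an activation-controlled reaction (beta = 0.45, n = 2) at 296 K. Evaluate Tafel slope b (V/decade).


Apply the Tafel slope relation: b = 2.303*R*T/(beta*n*F)
Numerator: 2.303 * 8.314 * 296 = 5667.55
Denominator: 0.45 * 2 * 96485 = 86836.5
b = 5667.55 / 86836.5 = 0.0653 V/decade

0.0653 V/decade


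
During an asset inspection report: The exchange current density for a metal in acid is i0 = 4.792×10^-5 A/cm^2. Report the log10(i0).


i0 = 4.792×10^-5 A/cm^2
log10(i0) = -4.319

-4.319


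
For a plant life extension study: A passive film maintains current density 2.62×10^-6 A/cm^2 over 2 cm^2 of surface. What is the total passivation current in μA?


I = i_pass * A, then convert A → μA (×10^6)
I = 2.62×10^-6 * 2 * 10^6 = 5.24 μA

5.24 μA


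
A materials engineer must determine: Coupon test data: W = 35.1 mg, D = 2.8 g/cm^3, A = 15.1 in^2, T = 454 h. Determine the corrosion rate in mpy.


Apply the mpy weight-loss relation: CR = 534 * W / (D * A * T)
Numerator: 534 * 35.1 = 18743.4
Denominator: 2.8 * 15.1 * 454 = 19195.12
CR = 18743.4 / 19195.12 = 0.976 mpy

0.976 mpy


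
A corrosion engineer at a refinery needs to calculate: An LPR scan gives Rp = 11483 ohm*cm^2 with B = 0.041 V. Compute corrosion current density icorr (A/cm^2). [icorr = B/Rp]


Apply the Stern-Geary relation: icorr = B / Rp
icorr = 0.041 / 11483 = 3.57×10^-6 A/cm^2

3.57×10^-6 A/cm^2


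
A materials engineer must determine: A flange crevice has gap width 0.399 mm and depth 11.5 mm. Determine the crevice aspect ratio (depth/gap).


Aspect ratio = depth / gap
Ratio = 11.5 / 0.399 = 28.8

28.8


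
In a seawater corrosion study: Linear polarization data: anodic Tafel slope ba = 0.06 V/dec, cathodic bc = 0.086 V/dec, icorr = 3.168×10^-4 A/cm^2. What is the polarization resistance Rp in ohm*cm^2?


Apply the Stern-Geary equation: Rp = ba*bc / (2.303*icorr*(ba+bc))
ba*bc = 0.06*0.086 = 0.00516
ba+bc = 0.146; 2.303*icorr*(ba+bc) = 2.303*3.168×10^-4*0.146 = 1.065202×10^-4
Rp = 0.00516 / 1.065202×10^-4 = 48.4 ohm*cm^2

48.4 ohm*cm^2


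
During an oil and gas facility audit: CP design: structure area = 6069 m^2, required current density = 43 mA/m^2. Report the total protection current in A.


I = area * current density, then convert mA → A (÷1000)
I = 6069 * 43 / 1000 = 260.97 A

260.97 A


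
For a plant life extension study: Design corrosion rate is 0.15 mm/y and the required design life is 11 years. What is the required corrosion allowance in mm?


Corrosion allowance = CR × design life
CA = 0.15 * 11 = 1.65 mm

1.65 mm


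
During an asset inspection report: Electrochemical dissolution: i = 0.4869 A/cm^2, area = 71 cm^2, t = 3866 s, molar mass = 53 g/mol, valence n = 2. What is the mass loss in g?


Apply Faraday's law: m = i*A*t*M / (n*F)
Total charge passed Q = i*A*t = 0.4869*71*3866 = 133647.2334 C
m = Q*M/(n*F) = 133647.2334*53/(2*96485) = 36.70676 g

36.70676 g


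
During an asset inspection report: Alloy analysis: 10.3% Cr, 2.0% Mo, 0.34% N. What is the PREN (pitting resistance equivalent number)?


Apply the PREN formula: PREN = Cr + 3.3*Mo + 16*N
PREN = 10.3 + 3.3*2.0 + 16*0.34
PREN = 10.3 + 6.6 + 5.44 = 22.34

22.34


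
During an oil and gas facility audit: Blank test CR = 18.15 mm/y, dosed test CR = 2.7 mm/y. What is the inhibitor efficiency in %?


Apply the inhibitor-efficiency definition: IE = (CR_blank − CR_inh)/CR_blank × 100
IE = (18.15 − 2.7) / 18.15 × 100
IE = 15.45 / 18.15 × 100 = 85.1 %

85.1 %


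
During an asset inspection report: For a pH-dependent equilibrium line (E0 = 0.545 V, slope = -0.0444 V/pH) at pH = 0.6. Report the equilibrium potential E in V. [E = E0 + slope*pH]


Apply the Pourbaix line equation: E = E0 + slope*pH
E = 0.545 + (-0.0444)*0.6 = 0.545 + (-0.02664) = 0.51836 V
Rounded to 3 decimal places: E = 0.518 V

0.518 V


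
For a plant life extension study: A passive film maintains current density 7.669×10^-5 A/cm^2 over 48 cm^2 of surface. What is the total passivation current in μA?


I = i_pass * A, then convert A → μA (×10^6)
I = 7.669×10^-5 * 48 * 10^6 = 3681.12 μA

3681.12 μA


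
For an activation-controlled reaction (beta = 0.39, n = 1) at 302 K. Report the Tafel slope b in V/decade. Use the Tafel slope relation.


Apply the Tafel slope relation: b = 2.303*R*T/(beta*n*F)
Numerator: 2.303 * 8.314 * 302 = 5782.44
Denominator: 0.39 * 1 * 96485 = 37629.15
b = 5782.44 / 37629.15 = 0.1537 V/decade

0.1537 V/decade


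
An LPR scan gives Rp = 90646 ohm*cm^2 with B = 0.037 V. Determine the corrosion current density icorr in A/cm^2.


Apply the Stern-Geary relation: icorr = B / Rp
icorr = 0.037 / 90646 = 4.082×10^-7 A/cm^2

4.082×10^-7 A/cm^2


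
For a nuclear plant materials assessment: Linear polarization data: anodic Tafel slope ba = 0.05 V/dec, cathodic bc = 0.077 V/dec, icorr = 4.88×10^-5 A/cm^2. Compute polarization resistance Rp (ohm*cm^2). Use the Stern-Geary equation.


Apply the Stern-Geary equation: Rp = ba*bc / (2.303*icorr*(ba+bc))
ba*bc = 0.05*0.077 = 0.00385
ba+bc = 0.127; 2.303*icorr*(ba+bc) = 2.303*4.88×10^-5*0.127 = 1.4273073×10^-5
Rp = 0.00385 / 1.4273073×10^-5 = 269.74 ohm*cm^2

269.74 ohm*cm^2


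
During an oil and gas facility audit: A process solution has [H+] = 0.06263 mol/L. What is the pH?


pH = −log10[H+]
pH = −log10(0.06263) = 1.2

1.2


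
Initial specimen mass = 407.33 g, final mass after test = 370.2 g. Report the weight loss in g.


Weight loss = initial − final
WL = 407.33 − 370.2 = 37.13 g

37.13 g


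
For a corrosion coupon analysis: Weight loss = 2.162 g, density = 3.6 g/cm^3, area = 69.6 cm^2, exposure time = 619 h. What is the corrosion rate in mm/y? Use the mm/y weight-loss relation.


Apply the mm/y weight-loss relation: CR = 87600 * W / (D * A * T)
Numerator: 87600 * 2.162 = 189391.2
Denominator: 3.6 * 69.6 * 619 = 155096.64
CR = 189391.2 / 155096.64 = 1.22112 mm/y

1.22112 mm/y


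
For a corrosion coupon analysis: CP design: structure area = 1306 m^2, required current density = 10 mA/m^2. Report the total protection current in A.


I = area * current density, then convert mA → A (÷1000)
I = 1306 * 10 / 1000 = 13.06 A

13.06 A


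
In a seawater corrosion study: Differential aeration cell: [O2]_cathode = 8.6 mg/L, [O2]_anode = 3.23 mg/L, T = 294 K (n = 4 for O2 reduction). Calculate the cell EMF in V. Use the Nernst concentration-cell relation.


Apply the Nernst concentration-cell relation: E = (RT/nF)*ln(C_cathode/C_anode)
RT/nF = 8.314*294/(4*96485) = 0.00633341 V
ln(8.6/3.23) = 0.97928
E = 0.00633341 * 0.97928 = 0.0062 V

0.0062 V


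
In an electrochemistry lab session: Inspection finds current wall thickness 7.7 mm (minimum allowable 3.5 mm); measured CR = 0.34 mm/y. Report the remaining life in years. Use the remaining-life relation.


Apply the remaining-life relation: RL = (t_current − t_min) / CR
RL = (7.7 − 3.5) / 0.34 = 4.2 / 0.34 = 12.4 years

12.4 years


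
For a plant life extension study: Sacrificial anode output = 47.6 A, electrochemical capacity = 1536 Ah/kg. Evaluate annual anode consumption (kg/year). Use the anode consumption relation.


Annual consumption = current * hours per year / capacity
Rate = 47.6 * 8760 / 1536 = 271.5 kg/year

271.5 kg/year


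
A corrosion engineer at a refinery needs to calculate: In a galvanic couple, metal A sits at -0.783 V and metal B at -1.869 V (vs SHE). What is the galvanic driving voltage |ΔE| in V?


Driving voltage is the absolute potential difference.
|ΔE| = |-0.783 − (-1.869)| = 1.086 V

1.086 V


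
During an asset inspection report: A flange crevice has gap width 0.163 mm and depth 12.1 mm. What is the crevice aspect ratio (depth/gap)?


Aspect ratio = depth / gap
Ratio = 12.1 / 0.163 = 74.2

74.2


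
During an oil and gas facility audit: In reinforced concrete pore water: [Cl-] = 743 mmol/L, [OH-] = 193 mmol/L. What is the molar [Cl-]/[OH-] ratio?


Threshold parameter = [Cl-] / [OH-] (molar basis; both in mmol/L, so units cancel)
Ratio = 743 / 193 = 3.85

3.85


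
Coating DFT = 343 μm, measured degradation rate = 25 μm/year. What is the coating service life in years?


Service life = thickness / degradation rate
Life = 343 / 25 = 13.7 years

13.7 years


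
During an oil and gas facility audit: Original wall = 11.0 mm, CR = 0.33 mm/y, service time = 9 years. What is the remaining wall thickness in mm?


Remaining wall = original − CR × time
t = 11.0 − 0.33*9 = 11.0 − 2.97 = 8.03 mm

8.03 mm


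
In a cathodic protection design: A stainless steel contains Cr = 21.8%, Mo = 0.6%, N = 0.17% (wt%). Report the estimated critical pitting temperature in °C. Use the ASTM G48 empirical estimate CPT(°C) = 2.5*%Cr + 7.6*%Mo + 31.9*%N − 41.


Apply the ASTM G48 empirical CPT estimate: CPT(°C) = 2.5*%Cr + 7.6*%Mo + 31.9*%N − 41
2.5*21.8 = 54.5; 7.6*0.6 = 4.56; 31.9*0.17 = 5.423
CPT = 54.5 + 4.56 + 5.423 − 41 = 23.483 °C
Rounded to 0.1 °C: CPT ≈ 23.5 °C

23.5 °C


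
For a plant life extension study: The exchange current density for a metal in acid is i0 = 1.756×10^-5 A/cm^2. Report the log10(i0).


i0 = 1.756×10^-5 A/cm^2
log10(i0) = -4.755

-4.755


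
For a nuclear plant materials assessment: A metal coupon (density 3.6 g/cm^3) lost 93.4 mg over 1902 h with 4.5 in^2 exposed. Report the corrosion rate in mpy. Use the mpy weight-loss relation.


Apply the mpy weight-loss relation: CR = 534 * W / (D * A * T)
Numerator: 534 * 93.4 = 49875.6
Denominator: 3.6 * 4.5 * 1902 = 30812.4
CR = 49875.6 / 30812.4 = 1.6187 mpy

1.6187 mpy


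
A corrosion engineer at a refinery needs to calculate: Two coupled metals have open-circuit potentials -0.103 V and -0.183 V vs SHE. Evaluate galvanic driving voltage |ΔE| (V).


Driving voltage is the absolute potential difference.
|ΔE| = |-0.103 − (-0.183)| = 0.08 V

0.08 V


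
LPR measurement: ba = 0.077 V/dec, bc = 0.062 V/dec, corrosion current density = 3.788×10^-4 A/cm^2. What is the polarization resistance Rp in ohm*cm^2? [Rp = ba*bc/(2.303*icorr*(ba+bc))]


Apply the Stern-Geary equation: Rp = ba*bc / (2.303*icorr*(ba+bc))
ba*bc = 0.077*0.062 = 0.004774
ba+bc = 0.139; 2.303*icorr*(ba+bc) = 2.303*3.788×10^-4*0.139 = 1.2126032×10^-4
Rp = 0.004774 / 1.2126032×10^-4 = 39.37 ohm*cm^2

39.37 ohm*cm^2


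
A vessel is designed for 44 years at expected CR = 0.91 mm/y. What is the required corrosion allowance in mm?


Corrosion allowance = CR × design life
CA = 0.91 * 44 = 40.04 mm

40.04 mm


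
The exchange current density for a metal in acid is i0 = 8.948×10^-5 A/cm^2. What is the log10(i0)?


i0 = 8.948×10^-5 A/cm^2
log10(i0) = -4.048

-4.048


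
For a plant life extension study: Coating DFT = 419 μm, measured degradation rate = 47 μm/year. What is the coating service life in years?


Service life = thickness / degradation rate
Life = 419 / 47 = 8.9 years

8.9 years


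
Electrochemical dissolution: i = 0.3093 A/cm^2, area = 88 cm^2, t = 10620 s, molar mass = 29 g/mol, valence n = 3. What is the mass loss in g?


Apply Faraday's law: m = i*A*t*M / (n*F)
Total charge passed Q = i*A*t = 0.3093*88*10620 = 289059.408 C
m = Q*M/(n*F) = 289059.408*29/(3*96485) = 28.9604 g

28.9604 g


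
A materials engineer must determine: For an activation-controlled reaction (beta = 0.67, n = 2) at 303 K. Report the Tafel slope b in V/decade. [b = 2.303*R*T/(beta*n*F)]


Apply the Tafel slope relation: b = 2.303*R*T/(beta*n*F)
Numerator: 2.303 * 8.314 * 303 = 5801.58
Denominator: 0.67 * 2 * 96485 = 129289.9
b = 5801.58 / 129289.9 = 0.0449 V/decade

0.0449 V/decade


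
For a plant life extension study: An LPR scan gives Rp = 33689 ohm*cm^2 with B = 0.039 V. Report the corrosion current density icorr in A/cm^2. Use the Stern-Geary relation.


Apply the Stern-Geary relation: icorr = B / Rp
icorr = 0.039 / 33689 = 1.158×10^-6 A/cm^2

1.158×10^-6 A/cm^2


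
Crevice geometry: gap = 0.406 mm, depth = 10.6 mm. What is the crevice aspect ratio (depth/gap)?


Aspect ratio = depth / gap
Ratio = 10.6 / 0.406 = 26.1

26.1


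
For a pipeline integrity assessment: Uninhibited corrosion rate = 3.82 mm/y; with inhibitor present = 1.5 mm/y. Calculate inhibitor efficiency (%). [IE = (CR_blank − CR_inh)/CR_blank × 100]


Apply the inhibitor-efficiency definition: IE = (CR_blank − CR_inh)/CR_blank × 100
IE = (3.82 − 1.5) / 3.82 × 100
IE = 2.32 / 3.82 × 100 = 60.7 %

60.7 %


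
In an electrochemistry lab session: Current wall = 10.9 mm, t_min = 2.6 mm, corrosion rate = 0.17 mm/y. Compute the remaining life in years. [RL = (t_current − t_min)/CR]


Apply the remaining-life relation: RL = (t_current − t_min) / CR
RL = (10.9 − 2.6) / 0.17 = 8.3 / 0.17 = 48.8 years

48.8 years


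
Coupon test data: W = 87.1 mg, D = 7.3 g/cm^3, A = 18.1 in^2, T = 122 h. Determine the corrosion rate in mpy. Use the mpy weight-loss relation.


Apply the mpy weight-loss relation: CR = 534 * W / (D * A * T)
Numerator: 534 * 87.1 = 46511.4
Denominator: 7.3 * 18.1 * 122 = 16119.86
CR = 46511.4 / 16119.86 = 2.8853 mpy

2.8853 mpy


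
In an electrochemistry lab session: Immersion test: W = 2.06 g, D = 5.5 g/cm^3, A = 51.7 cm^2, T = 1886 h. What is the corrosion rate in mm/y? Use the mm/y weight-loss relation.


Apply the mm/y weight-loss relation: CR = 87600 * W / (D * A * T)
Numerator: 87600 * 2.06 = 180456.0
Denominator: 5.5 * 51.7 * 1886 = 536284.1
CR = 180456.0 / 536284.1 = 0.3365 mm/y

0.3365 mm/y


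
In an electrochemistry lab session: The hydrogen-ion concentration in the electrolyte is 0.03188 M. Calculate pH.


pH = −log10[H+]
pH = −log10(0.03188) = 1.5

1.5


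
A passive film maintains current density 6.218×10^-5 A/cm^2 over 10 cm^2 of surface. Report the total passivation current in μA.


I = i_pass * A, then convert A → μA (×10^6)
I = 6.218×10^-5 * 10 * 10^6 = 621.8 μA

621.8 μA


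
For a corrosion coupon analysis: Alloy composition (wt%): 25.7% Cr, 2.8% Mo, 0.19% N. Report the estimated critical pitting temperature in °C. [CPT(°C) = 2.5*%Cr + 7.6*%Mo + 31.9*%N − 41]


Apply the ASTM G48 empirical CPT estimate: CPT(°C) = 2.5*%Cr + 7.6*%Mo + 31.9*%N − 41
2.5*25.7 = 64.25; 7.6*2.8 = 21.28; 31.9*0.19 = 6.061
CPT = 64.25 + 21.28 + 6.061 − 41 = 50.591 °C
Rounded to 0.1 °C: CPT ≈ 50.6 °C

50.6 °C


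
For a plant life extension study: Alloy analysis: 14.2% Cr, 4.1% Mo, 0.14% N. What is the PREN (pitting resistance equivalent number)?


Apply the PREN formula: PREN = Cr + 3.3*Mo + 16*N
PREN = 14.2 + 3.3*4.1 + 16*0.14
PREN = 14.2 + 13.53 + 2.24 = 29.97

29.97


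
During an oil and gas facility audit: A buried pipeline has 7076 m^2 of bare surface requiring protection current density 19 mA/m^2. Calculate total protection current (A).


I = area * current density, then convert mA → A (÷1000)
I = 7076 * 19 / 1000 = 134.44 A

134.44 A


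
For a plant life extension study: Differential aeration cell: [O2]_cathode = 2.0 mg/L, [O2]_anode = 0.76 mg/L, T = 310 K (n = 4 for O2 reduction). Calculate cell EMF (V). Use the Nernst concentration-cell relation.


Apply the Nernst concentration-cell relation: E = (RT/nF)*ln(C_cathode/C_anode)
RT/nF = 8.314*310/(4*96485) = 0.00667808 V
ln(2.0/0.76) = 0.96758
E = 0.00667808 * 0.96758 = 0.00646 V

0.00646 V


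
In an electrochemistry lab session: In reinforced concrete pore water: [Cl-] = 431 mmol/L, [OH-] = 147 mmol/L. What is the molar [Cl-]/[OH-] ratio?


Threshold parameter = [Cl-] / [OH-] (molar basis; both in mmol/L, so units cancel)
Ratio = 431 / 147 = 2.93

2.93


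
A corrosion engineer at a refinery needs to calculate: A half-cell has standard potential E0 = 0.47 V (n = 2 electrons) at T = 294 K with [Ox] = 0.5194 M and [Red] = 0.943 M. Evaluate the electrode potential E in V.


Apply the Nernst equation: E = E0 + (RT/nF)*ln([Ox]/[Red])
Step 1: RT/nF = 8.314*294/(2*96485) = 0.01266682 V
Step 2: [Ox]/[Red] = 0.5194/0.943 = 0.550795
Step 3: ln(0.550795) = -0.596393
Step 4: correction = 0.01266682 * -0.596393 = -0.008 V
E = 0.47 + -0.008 = 0.462 V

0.462 V


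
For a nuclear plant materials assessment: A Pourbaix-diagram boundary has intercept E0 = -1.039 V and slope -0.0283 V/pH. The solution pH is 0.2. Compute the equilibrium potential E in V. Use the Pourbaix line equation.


Apply the Pourbaix line equation: E = E0 + slope*pH
E = -1.039 + (-0.0283)*0.2 = -1.039 + (-0.00566) = -1.04466 V
Rounded to 4 decimal places: E = -1.0447 V

-1.0447 V


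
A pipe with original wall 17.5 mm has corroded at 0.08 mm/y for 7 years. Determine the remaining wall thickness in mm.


Remaining wall = original − CR × time
t = 17.5 − 0.08*7 = 17.5 − 0.56 = 16.94 mm

16.94 mm


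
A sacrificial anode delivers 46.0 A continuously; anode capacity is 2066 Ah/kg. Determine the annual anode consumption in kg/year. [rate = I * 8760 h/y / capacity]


Annual consumption = current * hours per year / capacity
Rate = 46.0 * 8760 / 2066 = 195.0 kg/year

195.0 kg/year


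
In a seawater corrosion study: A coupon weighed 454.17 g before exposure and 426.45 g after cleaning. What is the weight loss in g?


Weight loss = initial − final
WL = 454.17 − 426.45 = 27.72 g

27.72 g


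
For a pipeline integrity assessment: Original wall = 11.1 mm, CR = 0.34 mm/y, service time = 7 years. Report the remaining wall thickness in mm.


Remaining wall = original − CR × time
t = 11.1 − 0.34*7 = 11.1 − 2.38 = 8.72 mm

8.72 mm


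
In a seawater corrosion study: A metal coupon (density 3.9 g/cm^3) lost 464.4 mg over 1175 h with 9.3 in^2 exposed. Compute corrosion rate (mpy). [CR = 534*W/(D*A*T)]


Apply the mpy weight-loss relation: CR = 534 * W / (D * A * T)
Numerator: 534 * 464.4 = 247989.6
Denominator: 3.9 * 9.3 * 1175 = 42617.25
CR = 247989.6 / 42617.25 = 5.819 mpy

5.819 mpy


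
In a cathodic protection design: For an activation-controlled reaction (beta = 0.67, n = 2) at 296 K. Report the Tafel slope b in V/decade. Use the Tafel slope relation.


Apply the Tafel slope relation: b = 2.303*R*T/(beta*n*F)
Numerator: 2.303 * 8.314 * 296 = 5667.55
Denominator: 0.67 * 2 * 96485 = 129289.9
b = 5667.55 / 129289.9 = 0.0438 V/decade

0.0438 V/decade


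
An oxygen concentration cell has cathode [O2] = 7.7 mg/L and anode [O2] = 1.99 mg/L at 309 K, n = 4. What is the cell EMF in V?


Apply the Nernst concentration-cell relation: E = (RT/nF)*ln(C_cathode/C_anode)
RT/nF = 8.314*309/(4*96485) = 0.00665654 V
ln(7.7/1.99) = 1.35309
E = 0.00665654 * 1.35309 = 0.00901 V

0.00901 V


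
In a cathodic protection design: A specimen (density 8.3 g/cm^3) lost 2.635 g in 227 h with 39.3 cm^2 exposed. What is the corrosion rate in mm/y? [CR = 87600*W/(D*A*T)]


Apply the mm/y weight-loss relation: CR = 87600 * W / (D * A * T)
Numerator: 87600 * 2.635 = 230826.0
Denominator: 8.3 * 39.3 * 227 = 74045.13
CR = 230826.0 / 74045.13 = 3.11737 mm/y

3.11737 mm/y


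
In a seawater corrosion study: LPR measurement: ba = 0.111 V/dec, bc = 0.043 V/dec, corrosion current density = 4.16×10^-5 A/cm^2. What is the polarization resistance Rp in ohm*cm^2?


Apply the Stern-Geary equation: Rp = ba*bc / (2.303*icorr*(ba+bc))
ba*bc = 0.111*0.043 = 0.004773
ba+bc = 0.154; 2.303*icorr*(ba+bc) = 2.303*4.16×10^-5*0.154 = 1.4753939×10^-5
Rp = 0.004773 / 1.4753939×10^-5 = 323.51 ohm*cm^2

323.51 ohm*cm^2
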